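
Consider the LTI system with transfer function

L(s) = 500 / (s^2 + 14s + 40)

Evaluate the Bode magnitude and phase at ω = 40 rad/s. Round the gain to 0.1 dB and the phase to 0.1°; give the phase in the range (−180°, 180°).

-10.4 dB, -160.3°

Substitute s = j40:
Numerator: 500 = 500 + j0
Denominator: (j40)^2 + 14(j40) + 40 = -1560 + j560
|N| = √(500² + 0²) ≈ 500, ∠N ≈ 0.00°
|D| = √(1560² + 560²) ≈ 1657.5, ∠D ≈ 160.25°
|L| = 500 / 1657.5 ≈ 0.30166
Gain = 20 log₁₀(0.30166) ≈ -10.41 dB
∠L = 0.00° − 160.25° = -160.25°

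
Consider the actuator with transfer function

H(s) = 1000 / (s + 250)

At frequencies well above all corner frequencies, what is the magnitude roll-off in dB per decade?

-20 dB/decade

Each pole contributes −20 dB/decade at high frequency; each zero contributes +20 dB/decade.
Net: 0 zero(s) − 1 pole(s) → -20 dB/decade.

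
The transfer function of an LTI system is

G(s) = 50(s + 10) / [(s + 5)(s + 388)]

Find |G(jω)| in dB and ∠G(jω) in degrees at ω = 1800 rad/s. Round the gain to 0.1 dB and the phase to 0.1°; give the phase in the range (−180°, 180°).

At s = jω = j1800:
zero (s+10): 10 + j1800 → |·| = √(10²+1800²) = √3240100 ≈ 1800, ∠ = arctan(1800/10) ≈ 89.68°
pole (s+5): 5 + j1800 → |·| = √(5²+1800²) = √3240025 ≈ 1800, ∠ = arctan(1800/5) ≈ 89.84°
pole (s+388): 388 + j1800 → |·| = √(388²+1800²) = √3390544 ≈ 1841.3, ∠ = arctan(1800/388) ≈ 77.84°
|G| = 50 · 1800 / 3.3143e+06 ≈ 0.027155
Gain = 20 log₁₀(0.027155) ≈ -31.32 dB
∠G = 89.68° − 167.68° = -78.00°

-31.3 dB, -78.0°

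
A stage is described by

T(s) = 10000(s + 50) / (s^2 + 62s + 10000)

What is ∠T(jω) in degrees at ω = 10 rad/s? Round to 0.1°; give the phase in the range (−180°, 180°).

At s = jω = j10:
zero (s+50): 50 + j10 → |·| = √(50²+10²) = √2600 ≈ 50.99, ∠ = arctan(10/50) ≈ 11.31°
quadratic: (j10)² + 62·j10 + 10000 = 9900 + j620 → |·| ≈ 9919.4, ∠ ≈ 3.58°
∠T = 11.31° − 3.58° = 7.73°

7.7°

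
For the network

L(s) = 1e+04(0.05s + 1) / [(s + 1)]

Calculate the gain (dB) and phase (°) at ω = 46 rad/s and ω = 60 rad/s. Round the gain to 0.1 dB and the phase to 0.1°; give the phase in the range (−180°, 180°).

ω = 46: 54.7 dB, -22.3°; ω = 60: 54.4 dB, -17.5°

At ω = 46 rad/s:
zero (1 + j46·0.05) = 1 + j2.3 → |·| ≈ 2.508, ∠ ≈ 66.50°
pole (1 + j46·1) = 1 + j46 → |·| ≈ 46.011, ∠ ≈ 88.75°
|L| = 1e+04 · 2.508 / (46.011) ≈ 545.09
Gain = 20 log₁₀(545.09) ≈ 54.73 dB
∠L = (66.50°) − (88.75°) = -22.25°

At ω = 60 rad/s:
zero (1 + j60·0.05) = 1 + j3 → |·| ≈ 3.1623, ∠ ≈ 71.57°
pole (1 + j60·1) = 1 + j60 → |·| ≈ 60.008, ∠ ≈ 89.05°
|L| = 1e+04 · 3.1623 / (60.008) ≈ 526.98
Gain = 20 log₁₀(526.98) ≈ 54.44 dB
∠L = (71.57°) − (89.05°) = -17.48°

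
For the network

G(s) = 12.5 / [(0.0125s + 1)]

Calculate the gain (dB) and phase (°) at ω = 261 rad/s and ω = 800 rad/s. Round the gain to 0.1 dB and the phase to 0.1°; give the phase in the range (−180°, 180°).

ω = 261: 11.3 dB, -73.0°; ω = 800: 1.9 dB, -84.3°

At ω = 261 rad/s:
pole (1 + j261·0.0125) = 1 + j3.2625 → |·| ≈ 3.4123, ∠ ≈ 72.96°
|G| = 12.5 · 1 / (3.4123) ≈ 3.6632
Gain = 20 log₁₀(3.6632) ≈ 11.28 dB
∠G = (0°) − (72.96°) = -72.96°

At ω = 800 rad/s:
pole (1 + j800·0.0125) = 1 + j10 → |·| ≈ 10.05, ∠ ≈ 84.29°
|G| = 12.5 · 1 / (10.05) ≈ 1.2438
Gain = 20 log₁₀(1.2438) ≈ 1.90 dB
∠G = (0°) − (84.29°) = -84.29°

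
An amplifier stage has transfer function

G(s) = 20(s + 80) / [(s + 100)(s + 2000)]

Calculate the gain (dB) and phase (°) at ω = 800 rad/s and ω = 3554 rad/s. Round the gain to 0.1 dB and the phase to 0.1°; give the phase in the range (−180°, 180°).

At s = jω = j800:
zero (s+80): 80 + j800 → |·| = √(80²+800²) = √646400 ≈ 803.99, ∠ = arctan(800/80) ≈ 84.29°
pole (s+100): 100 + j800 → |·| = √(100²+800²) = √650000 ≈ 806.23, ∠ = arctan(800/100) ≈ 82.87°
pole (s+2000): 2000 + j800 → |·| = √(2000²+800²) = √4640000 ≈ 2154.1, ∠ = arctan(800/2000) ≈ 21.80°
|G| = 20 · 803.99 / 1.7367e+06 ≈ 0.0092588
Gain = 20 log₁₀(0.0092588) ≈ -40.67 dB
∠G = 84.29° − 104.67° = -20.38°

At s = jω = j3554:
zero (s+80): 80 + j3554 → |·| = √(80²+3554²) = √12637316 ≈ 3554.9, ∠ = arctan(3554/80) ≈ 88.71°
pole (s+100): 100 + j3554 → |·| = √(100²+3554²) = √12640916 ≈ 3555.4, ∠ = arctan(3554/100) ≈ 88.39°
pole (s+2000): 2000 + j3554 → |·| = √(2000²+3554²) = √16630916 ≈ 4078.1, ∠ = arctan(3554/2000) ≈ 60.63°
|G| = 20 · 3554.9 / 1.4499e+07 ≈ 0.0049036
Gain = 20 log₁₀(0.0049036) ≈ -46.19 dB
∠G = 88.71° − 149.02° = -60.31°

ω = 800: -40.7 dB, -20.4°; ω = 3554: -46.2 dB, -60.3°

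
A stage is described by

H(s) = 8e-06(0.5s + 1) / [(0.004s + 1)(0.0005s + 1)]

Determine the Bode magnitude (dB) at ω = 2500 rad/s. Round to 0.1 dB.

-64.1 dB

At ω = 2500 rad/s:
zero (1 + j2500·0.5) = 1 + j1250 → |·| ≈ 1250, ∠ ≈ 89.95°
pole (1 + j2500·0.004) = 1 + j10 → |·| ≈ 10.05, ∠ ≈ 84.29°
pole (1 + j2500·0.0005) = 1 + j1.25 → |·| ≈ 1.6008, ∠ ≈ 51.34°
|H| = 8e-06 · 1250 / (10.05 · 1.6008) ≈ 0.00062158
Gain = 20 log₁₀(0.00062158) ≈ -64.13 dB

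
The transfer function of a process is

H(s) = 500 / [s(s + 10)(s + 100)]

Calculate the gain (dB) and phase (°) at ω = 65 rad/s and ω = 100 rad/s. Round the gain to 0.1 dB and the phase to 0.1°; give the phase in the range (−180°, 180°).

At s = jω = j65:
pole (s+10): 10 + j65 → |·| = √(10²+65²) = √4325 ≈ 65.765, ∠ = arctan(65/10) ≈ 81.25°
pole (s+100): 100 + j65 → |·| = √(100²+65²) = √14225 ≈ 119.27, ∠ = arctan(65/100) ≈ 33.02°
pole at origin: |s| = 65, ∠ = 90.00° (in denominator)
|H| = 500 / 5.0985e+05 ≈ 0.00098068
Gain = 20 log₁₀(0.00098068) ≈ -60.17 dB
∠H = 0.00° − 204.27° = -204.27° ≡ 155.73° (principal value)

At s = jω = j100:
pole (s+10): 10 + j100 → |·| = √(10²+100²) = √10100 ≈ 100.5, ∠ = arctan(100/10) ≈ 84.29°
pole (s+100): 100 + j100 → |·| = √(100²+100²) = √20000 ≈ 141.42, ∠ = arctan(100/100) ≈ 45.00°
pole at origin: |s| = 100, ∠ = 90.00° (in denominator)
|H| = 500 / 1.4213e+06 ≈ 0.00035179
Gain = 20 log₁₀(0.00035179) ≈ -69.07 dB
∠H = 0.00° − 219.29° = -219.29° ≡ 140.71° (principal value)

ω = 65: -60.2 dB, 155.7°; ω = 100: -69.1 dB, 140.7°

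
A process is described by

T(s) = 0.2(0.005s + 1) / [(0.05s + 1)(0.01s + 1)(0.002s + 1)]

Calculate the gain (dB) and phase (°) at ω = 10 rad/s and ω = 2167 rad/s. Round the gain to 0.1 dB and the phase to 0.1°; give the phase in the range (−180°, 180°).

ω = 10: -15.0 dB, -30.6°; ω = 2167: -73.6 dB, -169.1°

At ω = 10 rad/s:
zero (1 + j10·0.005) = 1 + j0.05 → |·| ≈ 1.0012, ∠ ≈ 2.86°
pole (1 + j10·0.05) = 1 + j0.5 → |·| ≈ 1.118, ∠ ≈ 26.57°
pole (1 + j10·0.01) = 1 + j0.1 → |·| ≈ 1.005, ∠ ≈ 5.71°
pole (1 + j10·0.002) = 1 + j0.02 → |·| ≈ 1.0002, ∠ ≈ 1.15°
|T| = 0.2 · 1.0012 / (1.118 · 1.005 · 1.0002) ≈ 0.17818
Gain = 20 log₁₀(0.17818) ≈ -14.98 dB
∠T = (2.86°) − (26.57° + 5.71° + 1.15°) = -30.57°

At ω = 2167 rad/s:
zero (1 + j2167·0.005) = 1 + j10.835 → |·| ≈ 10.881, ∠ ≈ 84.73°
pole (1 + j2167·0.05) = 1 + j108.35 → |·| ≈ 108.35, ∠ ≈ 89.47°
pole (1 + j2167·0.01) = 1 + j21.67 → |·| ≈ 21.693, ∠ ≈ 87.36°
pole (1 + j2167·0.002) = 1 + j4.334 → |·| ≈ 4.4479, ∠ ≈ 77.01°
|T| = 0.2 · 10.881 / (108.35 · 21.693 · 4.4479) ≈ 0.00020816
Gain = 20 log₁₀(0.00020816) ≈ -73.63 dB
∠T = (84.73°) − (89.47° + 87.36° + 77.01°) = -169.11°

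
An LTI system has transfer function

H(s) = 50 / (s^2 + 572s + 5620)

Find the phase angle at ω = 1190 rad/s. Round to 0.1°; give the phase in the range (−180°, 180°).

Substitute s = j1190:
Numerator: 50 = 50 + j0
Denominator: (j1190)^2 + 572(j1190) + 5620 = -1410480 + j680680
|N| = √(50² + 0²) ≈ 50, ∠N ≈ 0.00°
|D| = √(1410480² + 680680²) ≈ 1.5661e+06, ∠D ≈ 154.24°
∠H = 0.00° − 154.24° = -154.24°

-154.2°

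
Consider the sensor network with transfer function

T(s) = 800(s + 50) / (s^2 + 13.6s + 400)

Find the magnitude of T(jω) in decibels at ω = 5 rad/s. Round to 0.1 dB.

At s = jω = j5:
zero (s+50): 50 + j5 → |·| = √(50²+5²) = √2525 ≈ 50.249, ∠ = arctan(5/50) ≈ 5.71°
quadratic: (j5)² + 13.6·j5 + 400 = 375 + j68 → |·| ≈ 381.12, ∠ ≈ 10.28°
|T| = 800 · 50.249 / 381.12 ≈ 105.48
Gain = 20 log₁₀(105.48) ≈ 40.46 dB

40.5 dB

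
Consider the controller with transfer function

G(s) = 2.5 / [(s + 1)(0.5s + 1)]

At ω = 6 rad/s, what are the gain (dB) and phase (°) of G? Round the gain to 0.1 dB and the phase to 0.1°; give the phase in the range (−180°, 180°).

-17.7 dB, -152.1°

At ω = 6 rad/s:
pole (1 + j6·1) = 1 + j6 → |·| ≈ 6.0828, ∠ ≈ 80.54°
pole (1 + j6·0.5) = 1 + j3 → |·| ≈ 3.1623, ∠ ≈ 71.57°
|G| = 2.5 · 1 / (6.0828 · 3.1623) ≈ 0.12997
Gain = 20 log₁₀(0.12997) ≈ -17.72 dB
∠G = (0°) − (80.54° + 71.57°) = -152.11°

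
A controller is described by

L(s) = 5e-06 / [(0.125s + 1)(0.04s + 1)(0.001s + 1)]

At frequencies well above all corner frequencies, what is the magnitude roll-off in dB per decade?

Each pole contributes −20 dB/decade at high frequency; each zero contributes +20 dB/decade.
Net: 0 zero(s) − 3 pole(s) → -60 dB/decade.

-60 dB/decade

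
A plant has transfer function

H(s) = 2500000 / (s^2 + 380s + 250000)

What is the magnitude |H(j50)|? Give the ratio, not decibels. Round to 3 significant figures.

At s = jω = j50:
quadratic: (j50)² + 380·j50 + 250000 = 247500 + j19000 → |·| ≈ 2.4823e+05, ∠ ≈ 4.39°
|H| = 2500000 / 2.4823e+05 ≈ 10.071

10.1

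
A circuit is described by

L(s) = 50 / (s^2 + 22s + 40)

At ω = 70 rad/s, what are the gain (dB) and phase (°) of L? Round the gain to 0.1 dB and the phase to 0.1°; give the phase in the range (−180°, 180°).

-40.2 dB, -162.4°

Substitute s = j70:
Numerator: 50 = 50 + j0
Denominator: (j70)^2 + 22(j70) + 40 = -4860 + j1540
|N| = √(50² + 0²) ≈ 50, ∠N ≈ 0.00°
|D| = √(4860² + 1540²) ≈ 5098.2, ∠D ≈ 162.42°
|L| = 50 / 5098.2 ≈ 0.0098074
Gain = 20 log₁₀(0.0098074) ≈ -40.17 dB
∠L = 0.00° − 162.42° = -162.42°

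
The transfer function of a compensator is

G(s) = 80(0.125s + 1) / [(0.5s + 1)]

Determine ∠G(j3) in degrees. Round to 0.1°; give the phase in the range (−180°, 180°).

At ω = 3 rad/s:
zero (1 + j3·0.125) = 1 + j0.375 → |·| ≈ 1.068, ∠ ≈ 20.56°
pole (1 + j3·0.5) = 1 + j1.5 → |·| ≈ 1.8028, ∠ ≈ 56.31°
∠G = (20.56°) − (56.31°) = -35.75°

-35.8°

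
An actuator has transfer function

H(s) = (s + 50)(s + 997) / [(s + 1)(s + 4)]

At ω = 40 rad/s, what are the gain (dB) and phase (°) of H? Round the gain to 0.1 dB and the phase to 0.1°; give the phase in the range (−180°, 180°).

At s = jω = j40:
zero (s+50): 50 + j40 → |·| = √(50²+40²) = √4100 ≈ 64.031, ∠ = arctan(40/50) ≈ 38.66°
zero (s+997): 997 + j40 → |·| = √(997²+40²) = √995609 ≈ 997.8, ∠ = arctan(40/997) ≈ 2.30°
pole (s+1): 1 + j40 → |·| = √(1²+40²) = √1601 ≈ 40.012, ∠ = arctan(40/1) ≈ 88.57°
pole (s+4): 4 + j40 → |·| = √(4²+40²) = √1616 ≈ 40.2, ∠ = arctan(40/4) ≈ 84.29°
|H| = 1 · 63890 / 1608.5 ≈ 39.72
Gain = 20 log₁₀(39.72) ≈ 31.98 dB
∠H = 40.96° − 172.86° = -131.90°

32.0 dB, -131.9°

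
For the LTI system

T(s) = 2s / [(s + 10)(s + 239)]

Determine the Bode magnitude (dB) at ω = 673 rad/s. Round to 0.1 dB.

-51.1 dB

At s = jω = j673:
zero at origin: s = j673 → |·| = 673, ∠ = 90.00°
pole (s+10): 10 + j673 → |·| = √(10²+673²) = √453029 ≈ 673.07, ∠ = arctan(673/10) ≈ 89.15°
pole (s+239): 239 + j673 → |·| = √(239²+673²) = √510050 ≈ 714.18, ∠ = arctan(673/239) ≈ 70.45°
|T| = 2 · 673 / 4.8069e+05 ≈ 0.0028001
Gain = 20 log₁₀(0.0028001) ≈ -51.06 dB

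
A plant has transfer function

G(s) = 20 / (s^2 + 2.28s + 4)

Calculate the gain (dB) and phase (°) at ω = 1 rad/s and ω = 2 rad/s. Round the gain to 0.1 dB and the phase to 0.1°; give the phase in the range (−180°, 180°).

At s = jω = j1:
quadratic: (j1)² + 2.28·j1 + 4 = 3 + j2.28 → |·| ≈ 3.7681, ∠ ≈ 37.23°
|G| = 20 / 3.7681 ≈ 5.3077
Gain = 20 log₁₀(5.3077) ≈ 14.50 dB
∠G = 0.00° − 37.23° = -37.23°

At s = jω = j2:
quadratic: (j2)² + 2.28·j2 + 4 = 0 + j4.56 → |·| ≈ 4.56, ∠ ≈ 90.00°
|G| = 20 / 4.56 ≈ 4.386
Gain = 20 log₁₀(4.386) ≈ 12.84 dB
∠G = 0.00° − 90.00° = -90.00°

ω = 1: 14.5 dB, -37.2°; ω = 2: 12.8 dB, -90.0°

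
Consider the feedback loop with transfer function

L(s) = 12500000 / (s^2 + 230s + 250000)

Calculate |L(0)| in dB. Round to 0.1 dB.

L(0) = 12500000 / 250000 = 50
20 log₁₀(50) ≈ 33.98 dB

34.0 dB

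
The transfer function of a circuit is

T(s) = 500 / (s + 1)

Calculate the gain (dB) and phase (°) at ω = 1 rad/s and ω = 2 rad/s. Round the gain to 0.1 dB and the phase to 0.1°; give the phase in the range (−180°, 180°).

ω = 1: 51.0 dB, -45.0°; ω = 2: 47.0 dB, -63.4°

Substitute s = j1:
Numerator: 500 = 500 + j0
Denominator: (j1) + 1 = 1 + j1
|N| = √(500² + 0²) ≈ 500, ∠N ≈ 0.00°
|D| = √(1² + 1²) ≈ 1.4142, ∠D ≈ 45.00°
|T| = 500 / 1.4142 ≈ 353.56
Gain = 20 log₁₀(353.56) ≈ 50.97 dB
∠T = 0.00° − 45.00° = -45.00°

Substitute s = j2:
Numerator: 500 = 500 + j0
Denominator: (j2) + 1 = 1 + j2
|N| = √(500² + 0²) ≈ 500, ∠N ≈ 0.00°
|D| = √(1² + 2²) ≈ 2.2361, ∠D ≈ 63.43°
|T| = 500 / 2.2361 ≈ 223.6
Gain = 20 log₁₀(223.6) ≈ 46.99 dB
∠T = 0.00° − 63.43° = -63.43°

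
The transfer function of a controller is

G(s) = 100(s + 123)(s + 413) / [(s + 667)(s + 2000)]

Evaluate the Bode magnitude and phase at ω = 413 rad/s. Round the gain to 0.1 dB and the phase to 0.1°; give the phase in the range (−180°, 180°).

23.9 dB, 75.0°

At s = jω = j413:
zero (s+123): 123 + j413 → |·| = √(123²+413²) = √185698 ≈ 430.93, ∠ = arctan(413/123) ≈ 73.42°
zero (s+413): 413 + j413 → |·| = √(413²+413²) = √341138 ≈ 584.07, ∠ = arctan(413/413) ≈ 45.00°
pole (s+667): 667 + j413 → |·| = √(667²+413²) = √615458 ≈ 784.51, ∠ = arctan(413/667) ≈ 31.77°
pole (s+2000): 2000 + j413 → |·| = √(2000²+413²) = √4170569 ≈ 2042.2, ∠ = arctan(413/2000) ≈ 11.67°
|G| = 100 · 2.5169e+05 / 1.6021e+06 ≈ 15.71
Gain = 20 log₁₀(15.71) ≈ 23.92 dB
∠G = 118.42° − 43.44° = 74.98°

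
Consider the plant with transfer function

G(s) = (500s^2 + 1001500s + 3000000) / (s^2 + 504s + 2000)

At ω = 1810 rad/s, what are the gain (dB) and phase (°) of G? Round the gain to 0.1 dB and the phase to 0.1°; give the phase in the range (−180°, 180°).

Substitute s = j1810:
Numerator: 500(j1810)^2 + 1001500(j1810) + 3000000 = -1635050000 + j1812715000
Denominator: (j1810)^2 + 504(j1810) + 2000 = -3274100 + j912240
|N| = √(1635050000² + 1812715000²) ≈ 2.4412e+09, ∠N ≈ 132.05°
|D| = √(3274100² + 912240²) ≈ 3.3988e+06, ∠D ≈ 164.43°
|G| = 2.4412e+09 / 3.3988e+06 ≈ 718.25
Gain = 20 log₁₀(718.25) ≈ 57.13 dB
∠G = 132.05° − 164.43° = -32.38°

57.1 dB, -32.4°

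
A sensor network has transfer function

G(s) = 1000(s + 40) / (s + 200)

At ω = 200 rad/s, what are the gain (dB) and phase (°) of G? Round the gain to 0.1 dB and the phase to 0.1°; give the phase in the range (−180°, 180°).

57.2 dB, 33.7°

At s = jω = j200:
zero (s+40): 40 + j200 → |·| = √(40²+200²) = √41600 ≈ 203.96, ∠ = arctan(200/40) ≈ 78.69°
pole (s+200): 200 + j200 → |·| = √(200²+200²) = √80000 ≈ 282.84, ∠ = arctan(200/200) ≈ 45.00°
|G| = 1000 · 203.96 / 282.84 ≈ 721.11
Gain = 20 log₁₀(721.11) ≈ 57.16 dB
∠G = 78.69° − 45.00° = 33.69°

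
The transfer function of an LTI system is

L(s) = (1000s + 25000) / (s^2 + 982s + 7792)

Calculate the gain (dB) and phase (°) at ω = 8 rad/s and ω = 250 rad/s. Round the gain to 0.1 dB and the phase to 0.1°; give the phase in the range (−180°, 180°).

ω = 8: 7.5 dB, -27.7°; ω = 250: -0.0 dB, -18.3°

Substitute s = j8:
Numerator: 1000(j8) + 25000 = 25000 + j8000
Denominator: (j8)^2 + 982(j8) + 7792 = 7728 + j7856
|N| = √(25000² + 8000²) ≈ 26249, ∠N ≈ 17.74°
|D| = √(7728² + 7856²) ≈ 11020, ∠D ≈ 45.47°
|L| = 26249 / 11020 ≈ 2.3819
Gain = 20 log₁₀(2.3819) ≈ 7.54 dB
∠L = 17.74° − 45.47° = -27.73°

Substitute s = j250:
Numerator: 1000(j250) + 25000 = 25000 + j250000
Denominator: (j250)^2 + 982(j250) + 7792 = -54708 + j245500
|N| = √(25000² + 250000²) ≈ 2.5125e+05, ∠N ≈ 84.29°
|D| = √(54708² + 245500²) ≈ 2.5152e+05, ∠D ≈ 102.56°
|L| = 2.5125e+05 / 2.5152e+05 ≈ 0.99893
Gain = 20 log₁₀(0.99893) ≈ -0.01 dB
∠L = 84.29° − 102.56° = -18.27°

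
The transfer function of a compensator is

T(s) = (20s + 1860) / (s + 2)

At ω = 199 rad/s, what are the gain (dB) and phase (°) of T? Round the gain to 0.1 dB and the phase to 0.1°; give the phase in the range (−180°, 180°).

26.9 dB, -24.5°

Substitute s = j199:
Numerator: 20(j199) + 1860 = 1860 + j3980
Denominator: (j199) + 2 = 2 + j199
|N| = √(1860² + 3980²) ≈ 4393.2, ∠N ≈ 64.95°
|D| = √(2² + 199²) ≈ 199.01, ∠D ≈ 89.42°
|T| = 4393.2 / 199.01 ≈ 22.075
Gain = 20 log₁₀(22.075) ≈ 26.88 dB
∠T = 64.95° − 89.42° = -24.47°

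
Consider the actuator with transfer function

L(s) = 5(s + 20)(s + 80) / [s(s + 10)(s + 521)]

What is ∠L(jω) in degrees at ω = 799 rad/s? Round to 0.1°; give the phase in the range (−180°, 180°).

At s = jω = j799:
zero (s+20): 20 + j799 → |·| = √(20²+799²) = √638801 ≈ 799.25, ∠ = arctan(799/20) ≈ 88.57°
zero (s+80): 80 + j799 → |·| = √(80²+799²) = √644801 ≈ 803, ∠ = arctan(799/80) ≈ 84.28°
pole (s+10): 10 + j799 → |·| = √(10²+799²) = √638501 ≈ 799.06, ∠ = arctan(799/10) ≈ 89.28°
pole (s+521): 521 + j799 → |·| = √(521²+799²) = √909842 ≈ 953.86, ∠ = arctan(799/521) ≈ 56.89°
pole at origin: |s| = 799, ∠ = 90.00° (in denominator)
∠L = 172.85° − 236.17° = -63.32°

-63.3°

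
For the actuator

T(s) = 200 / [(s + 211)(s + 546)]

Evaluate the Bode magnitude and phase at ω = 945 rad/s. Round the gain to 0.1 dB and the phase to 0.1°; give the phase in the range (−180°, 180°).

-74.5 dB, -137.4°

At s = jω = j945:
pole (s+211): 211 + j945 → |·| = √(211²+945²) = √937546 ≈ 968.27, ∠ = arctan(945/211) ≈ 77.41°
pole (s+546): 546 + j945 → |·| = √(546²+945²) = √1191141 ≈ 1091.4, ∠ = arctan(945/546) ≈ 59.98°
|T| = 200 / 1.0568e+06 ≈ 0.00018925
Gain = 20 log₁₀(0.00018925) ≈ -74.46 dB
∠T = 0.00° − 137.39° = -137.39°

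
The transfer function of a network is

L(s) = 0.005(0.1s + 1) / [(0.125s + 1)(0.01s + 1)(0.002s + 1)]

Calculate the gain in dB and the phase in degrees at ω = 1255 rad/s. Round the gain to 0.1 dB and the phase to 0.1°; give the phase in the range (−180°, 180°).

-78.6 dB, -153.8°

At ω = 1255 rad/s:
zero (1 + j1255·0.1) = 1 + j125.5 → |·| ≈ 125.5, ∠ ≈ 89.54°
pole (1 + j1255·0.125) = 1 + j156.875 → |·| ≈ 156.88, ∠ ≈ 89.63°
pole (1 + j1255·0.01) = 1 + j12.55 → |·| ≈ 12.59, ∠ ≈ 85.44°
pole (1 + j1255·0.002) = 1 + j2.51 → |·| ≈ 2.7019, ∠ ≈ 68.28°
|L| = 0.005 · 125.5 / (156.88 · 12.59 · 2.7019) ≈ 0.00011758
Gain = 20 log₁₀(0.00011758) ≈ -78.59 dB
∠L = (89.54°) − (89.63° + 85.44° + 68.28°) = -153.81°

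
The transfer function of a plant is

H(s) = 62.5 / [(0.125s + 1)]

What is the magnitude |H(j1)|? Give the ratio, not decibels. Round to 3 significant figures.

At ω = 1 rad/s:
pole (1 + j1·0.125) = 1 + j0.125 → |·| ≈ 1.0078, ∠ ≈ 7.13°
|H| = 62.5 · 1 / (1.0078) ≈ 62.016

62.0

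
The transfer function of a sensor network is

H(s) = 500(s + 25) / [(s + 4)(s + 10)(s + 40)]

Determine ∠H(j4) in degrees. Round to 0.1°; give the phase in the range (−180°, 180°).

At s = jω = j4:
zero (s+25): 25 + j4 → |·| = √(25²+4²) = √641 ≈ 25.318, ∠ = arctan(4/25) ≈ 9.09°
pole (s+4): 4 + j4 → |·| = √(4²+4²) = √32 ≈ 5.6569, ∠ = arctan(4/4) ≈ 45.00°
pole (s+10): 10 + j4 → |·| = √(10²+4²) = √116 ≈ 10.77, ∠ = arctan(4/10) ≈ 21.80°
pole (s+40): 40 + j4 → |·| = √(40²+4²) = √1616 ≈ 40.2, ∠ = arctan(4/40) ≈ 5.71°
∠H = 9.09° − 72.51° = -63.42°

-63.4°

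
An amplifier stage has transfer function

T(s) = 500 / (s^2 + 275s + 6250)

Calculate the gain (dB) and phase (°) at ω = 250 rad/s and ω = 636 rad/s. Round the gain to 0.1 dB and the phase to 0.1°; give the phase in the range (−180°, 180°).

Substitute s = j250:
Numerator: 500 = 500 + j0
Denominator: (j250)^2 + 275(j250) + 6250 = -56250 + j68750
|N| = √(500² + 0²) ≈ 500, ∠N ≈ 0.00°
|D| = √(56250² + 68750²) ≈ 88829, ∠D ≈ 129.29°
|T| = 500 / 88829 ≈ 0.0056288
Gain = 20 log₁₀(0.0056288) ≈ -44.99 dB
∠T = 0.00° − 129.29° = -129.29°

Substitute s = j636:
Numerator: 500 = 500 + j0
Denominator: (j636)^2 + 275(j636) + 6250 = -398246 + j174900
|N| = √(500² + 0²) ≈ 500, ∠N ≈ 0.00°
|D| = √(398246² + 174900²) ≈ 4.3496e+05, ∠D ≈ 156.29°
|T| = 500 / 4.3496e+05 ≈ 0.0011495
Gain = 20 log₁₀(0.0011495) ≈ -58.79 dB
∠T = 0.00° − 156.29° = -156.29°

ω = 250: -45.0 dB, -129.3°; ω = 636: -58.8 dB, -156.3°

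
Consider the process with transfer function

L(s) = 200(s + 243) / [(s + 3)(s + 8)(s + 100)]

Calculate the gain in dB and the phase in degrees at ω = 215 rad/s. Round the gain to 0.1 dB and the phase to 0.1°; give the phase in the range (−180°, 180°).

-44.6 dB, 159.4°

At s = jω = j215:
zero (s+243): 243 + j215 → |·| = √(243²+215²) = √105274 ≈ 324.46, ∠ = arctan(215/243) ≈ 41.50°
pole (s+3): 3 + j215 → |·| = √(3²+215²) = √46234 ≈ 215.02, ∠ = arctan(215/3) ≈ 89.20°
pole (s+8): 8 + j215 → |·| = √(8²+215²) = √46289 ≈ 215.15, ∠ = arctan(215/8) ≈ 87.87°
pole (s+100): 100 + j215 → |·| = √(100²+215²) = √56225 ≈ 237.12, ∠ = arctan(215/100) ≈ 65.06°
|L| = 200 · 324.46 / 1.097e+07 ≈ 0.0059154
Gain = 20 log₁₀(0.0059154) ≈ -44.56 dB
∠L = 41.50° − 242.13° = -200.63° ≡ 159.37° (principal value)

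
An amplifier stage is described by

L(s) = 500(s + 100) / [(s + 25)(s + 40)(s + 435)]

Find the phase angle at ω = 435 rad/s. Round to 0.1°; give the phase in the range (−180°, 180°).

-139.4°

At s = jω = j435:
zero (s+100): 100 + j435 → |·| = √(100²+435²) = √199225 ≈ 446.35, ∠ = arctan(435/100) ≈ 77.05°
pole (s+25): 25 + j435 → |·| = √(25²+435²) = √189850 ≈ 435.72, ∠ = arctan(435/25) ≈ 86.71°
pole (s+40): 40 + j435 → |·| = √(40²+435²) = √190825 ≈ 436.84, ∠ = arctan(435/40) ≈ 84.75°
pole (s+435): 435 + j435 → |·| = √(435²+435²) = √378450 ≈ 615.18, ∠ = arctan(435/435) ≈ 45.00°
∠L = 77.05° − 216.46° = -139.41°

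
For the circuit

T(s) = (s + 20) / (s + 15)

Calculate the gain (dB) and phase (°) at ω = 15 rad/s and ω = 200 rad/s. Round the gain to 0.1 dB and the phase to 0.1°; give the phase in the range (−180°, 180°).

ω = 15: 1.4 dB, -8.1°; ω = 200: 0.0 dB, -1.4°

At s = jω = j15:
zero (s+20): 20 + j15 → |·| = √(20²+15²) = √625 ≈ 25, ∠ = arctan(15/20) ≈ 36.87°
pole (s+15): 15 + j15 → |·| = √(15²+15²) = √450 ≈ 21.213, ∠ = arctan(15/15) ≈ 45.00°
|T| = 1 · 25 / 21.213 ≈ 1.1785
Gain = 20 log₁₀(1.1785) ≈ 1.43 dB
∠T = 36.87° − 45.00° = -8.13°

At s = jω = j200:
zero (s+20): 20 + j200 → |·| = √(20²+200²) = √40400 ≈ 201, ∠ = arctan(200/20) ≈ 84.29°
pole (s+15): 15 + j200 → |·| = √(15²+200²) = √40225 ≈ 200.56, ∠ = arctan(200/15) ≈ 85.71°
|T| = 1 · 201 / 200.56 ≈ 1.0022
Gain = 20 log₁₀(1.0022) ≈ 0.02 dB
∠T = 84.29° − 85.71° = -1.42°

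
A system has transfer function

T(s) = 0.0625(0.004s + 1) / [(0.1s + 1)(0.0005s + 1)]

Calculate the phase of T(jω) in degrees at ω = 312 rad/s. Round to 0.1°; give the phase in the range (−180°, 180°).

-45.7°

At ω = 312 rad/s:
zero (1 + j312·0.004) = 1 + j1.248 → |·| ≈ 1.5992, ∠ ≈ 51.30°
pole (1 + j312·0.1) = 1 + j31.2 → |·| ≈ 31.216, ∠ ≈ 88.16°
pole (1 + j312·0.0005) = 1 + j0.156 → |·| ≈ 1.0121, ∠ ≈ 8.87°
∠T = (51.30°) − (88.16° + 8.87°) = -45.73°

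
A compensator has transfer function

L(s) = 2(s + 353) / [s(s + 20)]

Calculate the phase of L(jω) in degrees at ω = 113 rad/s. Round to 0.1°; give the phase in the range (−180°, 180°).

At s = jω = j113:
zero (s+353): 353 + j113 → |·| = √(353²+113²) = √137378 ≈ 370.65, ∠ = arctan(113/353) ≈ 17.75°
pole (s+20): 20 + j113 → |·| = √(20²+113²) = √13169 ≈ 114.76, ∠ = arctan(113/20) ≈ 79.96°
pole at origin: |s| = 113, ∠ = 90.00° (in denominator)
∠L = 17.75° − 169.96° = -152.21°

-152.2°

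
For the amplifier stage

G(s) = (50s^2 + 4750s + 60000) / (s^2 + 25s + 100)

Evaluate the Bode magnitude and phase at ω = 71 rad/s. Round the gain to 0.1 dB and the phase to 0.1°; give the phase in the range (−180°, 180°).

37.4 dB, -40.6°

Substitute s = j71:
Numerator: 50(j71)^2 + 4750(j71) + 60000 = -192050 + j337250
Denominator: (j71)^2 + 25(j71) + 100 = -4941 + j1775
|N| = √(192050² + 337250²) ≈ 3.881e+05, ∠N ≈ 119.66°
|D| = √(4941² + 1775²) ≈ 5250.2, ∠D ≈ 160.24°
|G| = 3.881e+05 / 5250.2 ≈ 73.921
Gain = 20 log₁₀(73.921) ≈ 37.38 dB
∠G = 119.66° − 160.24° = -40.58°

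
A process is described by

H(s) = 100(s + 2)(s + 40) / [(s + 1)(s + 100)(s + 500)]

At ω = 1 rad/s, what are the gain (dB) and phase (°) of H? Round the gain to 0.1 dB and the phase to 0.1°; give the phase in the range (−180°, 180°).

-18.0 dB, -17.7°

At s = jω = j1:
zero (s+2): 2 + j1 → |·| = √(2²+1²) = √5 ≈ 2.2361, ∠ = arctan(1/2) ≈ 26.57°
zero (s+40): 40 + j1 → |·| = √(40²+1²) = √1601 ≈ 40.012, ∠ = arctan(1/40) ≈ 1.43°
pole (s+1): 1 + j1 → |·| = √(1²+1²) = √2 ≈ 1.4142, ∠ = arctan(1/1) ≈ 45.00°
pole (s+100): 100 + j1 → |·| = √(100²+1²) = √10001 ≈ 100, ∠ = arctan(1/100) ≈ 0.57°
pole (s+500): 500 + j1 → |·| = √(500²+1²) = √250001 ≈ 500, ∠ = arctan(1/500) ≈ 0.11°
|H| = 100 · 89.471 / 70710 ≈ 0.12653
Gain = 20 log₁₀(0.12653) ≈ -17.96 dB
∠H = 28.00° − 45.68° = -17.68°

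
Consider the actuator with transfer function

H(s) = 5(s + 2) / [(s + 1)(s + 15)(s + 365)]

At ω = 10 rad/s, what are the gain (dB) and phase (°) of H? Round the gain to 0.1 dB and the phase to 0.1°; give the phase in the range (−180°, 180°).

-62.3 dB, -40.9°

At s = jω = j10:
zero (s+2): 2 + j10 → |·| = √(2²+10²) = √104 ≈ 10.198, ∠ = arctan(10/2) ≈ 78.69°
pole (s+1): 1 + j10 → |·| = √(1²+10²) = √101 ≈ 10.05, ∠ = arctan(10/1) ≈ 84.29°
pole (s+15): 15 + j10 → |·| = √(15²+10²) = √325 ≈ 18.028, ∠ = arctan(10/15) ≈ 33.69°
pole (s+365): 365 + j10 → |·| = √(365²+10²) = √133325 ≈ 365.14, ∠ = arctan(10/365) ≈ 1.57°
|H| = 5 · 10.198 / 66157 ≈ 0.00077074
Gain = 20 log₁₀(0.00077074) ≈ -62.26 dB
∠H = 78.69° − 119.55° = -40.86°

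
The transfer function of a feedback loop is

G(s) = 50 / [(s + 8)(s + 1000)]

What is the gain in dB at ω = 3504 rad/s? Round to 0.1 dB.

-108.1 dB

At s = jω = j3504:
pole (s+8): 8 + j3504 → |·| = √(8²+3504²) = √12278080 ≈ 3504, ∠ = arctan(3504/8) ≈ 89.87°
pole (s+1000): 1000 + j3504 → |·| = √(1000²+3504²) = √13278016 ≈ 3643.9, ∠ = arctan(3504/1000) ≈ 74.07°
|G| = 50 / 1.2768e+07 ≈ 3.916e-06
Gain = 20 log₁₀(3.916e-06) ≈ -108.14 dB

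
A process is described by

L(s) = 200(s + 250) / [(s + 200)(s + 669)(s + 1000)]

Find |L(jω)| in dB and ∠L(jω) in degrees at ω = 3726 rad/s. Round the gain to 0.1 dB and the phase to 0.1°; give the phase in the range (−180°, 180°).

At s = jω = j3726:
zero (s+250): 250 + j3726 → |·| = √(250²+3726²) = √13945576 ≈ 3734.4, ∠ = arctan(3726/250) ≈ 86.16°
pole (s+200): 200 + j3726 → |·| = √(200²+3726²) = √13923076 ≈ 3731.4, ∠ = arctan(3726/200) ≈ 86.93°
pole (s+669): 669 + j3726 → |·| = √(669²+3726²) = √14330637 ≈ 3785.6, ∠ = arctan(3726/669) ≈ 79.82°
pole (s+1000): 1000 + j3726 → |·| = √(1000²+3726²) = √14883076 ≈ 3857.9, ∠ = arctan(3726/1000) ≈ 74.98°
|L| = 200 · 3734.4 / 5.4495e+10 ≈ 1.3705e-05
Gain = 20 log₁₀(1.3705e-05) ≈ -97.26 dB
∠L = 86.16° − 241.73° = -155.57°

-97.3 dB, -155.6°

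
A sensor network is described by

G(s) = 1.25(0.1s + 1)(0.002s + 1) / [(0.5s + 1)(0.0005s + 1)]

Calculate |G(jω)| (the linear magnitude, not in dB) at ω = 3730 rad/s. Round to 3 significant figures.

0.889

At ω = 3730 rad/s:
zero (1 + j3730·0.1) = 1 + j373 → |·| ≈ 373, ∠ ≈ 89.85°
zero (1 + j3730·0.002) = 1 + j7.46 → |·| ≈ 7.5267, ∠ ≈ 82.37°
pole (1 + j3730·0.5) = 1 + j1865 → |·| ≈ 1865, ∠ ≈ 89.97°
pole (1 + j3730·0.0005) = 1 + j1.865 → |·| ≈ 2.1162, ∠ ≈ 61.80°
|G| = 1.25 · 373 · 7.5267 / (1865 · 2.1162) ≈ 0.88918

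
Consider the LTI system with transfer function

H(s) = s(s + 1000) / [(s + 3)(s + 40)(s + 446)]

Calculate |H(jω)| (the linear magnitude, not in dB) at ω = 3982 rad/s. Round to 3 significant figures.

0.000257

At s = jω = j3982:
zero (s+1000): 1000 + j3982 → |·| = √(1000²+3982²) = √16856324 ≈ 4105.6, ∠ = arctan(3982/1000) ≈ 75.90°
zero at origin: s = j3982 → |·| = 3982, ∠ = 90.00°
pole (s+3): 3 + j3982 → |·| = √(3²+3982²) = √15856333 ≈ 3982, ∠ = arctan(3982/3) ≈ 89.96°
pole (s+40): 40 + j3982 → |·| = √(40²+3982²) = √15857924 ≈ 3982.2, ∠ = arctan(3982/40) ≈ 89.42°
pole (s+446): 446 + j3982 → |·| = √(446²+3982²) = √16055240 ≈ 4006.9, ∠ = arctan(3982/446) ≈ 83.61°
|H| = 1 · 1.6348e+07 / 6.3538e+10 ≈ 0.00025729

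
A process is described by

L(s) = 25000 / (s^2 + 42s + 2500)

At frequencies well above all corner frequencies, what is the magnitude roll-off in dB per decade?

-40 dB/decade

Each pole contributes −20 dB/decade at high frequency; each zero contributes +20 dB/decade.
Net: 0 zero(s) − 2 pole(s) → -40 dB/decade.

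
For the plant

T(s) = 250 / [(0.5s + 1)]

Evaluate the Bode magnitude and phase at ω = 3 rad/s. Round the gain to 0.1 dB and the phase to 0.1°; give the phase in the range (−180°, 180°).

At ω = 3 rad/s:
pole (1 + j3·0.5) = 1 + j1.5 → |·| ≈ 1.8028, ∠ ≈ 56.31°
|T| = 250 · 1 / (1.8028) ≈ 138.67
Gain = 20 log₁₀(138.67) ≈ 42.84 dB
∠T = (0°) − (56.31°) = -56.31°

42.8 dB, -56.3°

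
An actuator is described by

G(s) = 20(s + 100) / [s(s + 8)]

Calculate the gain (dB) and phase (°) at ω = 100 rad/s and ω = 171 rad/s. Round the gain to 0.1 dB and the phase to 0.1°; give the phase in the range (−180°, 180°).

At s = jω = j100:
zero (s+100): 100 + j100 → |·| = √(100²+100²) = √20000 ≈ 141.42, ∠ = arctan(100/100) ≈ 45.00°
pole (s+8): 8 + j100 → |·| = √(8²+100²) = √10064 ≈ 100.32, ∠ = arctan(100/8) ≈ 85.43°
pole at origin: |s| = 100, ∠ = 90.00° (in denominator)
|G| = 20 · 141.42 / 10032 ≈ 0.28194
Gain = 20 log₁₀(0.28194) ≈ -11.00 dB
∠G = 45.00° − 175.43° = -130.43°

At s = jω = j171:
zero (s+100): 100 + j171 → |·| = √(100²+171²) = √39241 ≈ 198.09, ∠ = arctan(171/100) ≈ 59.68°
pole (s+8): 8 + j171 → |·| = √(8²+171²) = √29305 ≈ 171.19, ∠ = arctan(171/8) ≈ 87.32°
pole at origin: |s| = 171, ∠ = 90.00° (in denominator)
|G| = 20 · 198.09 / 29273 ≈ 0.13534
Gain = 20 log₁₀(0.13534) ≈ -17.37 dB
∠G = 59.68° − 177.32° = -117.64°

ω = 100: -11.0 dB, -130.4°; ω = 171: -17.4 dB, -117.6°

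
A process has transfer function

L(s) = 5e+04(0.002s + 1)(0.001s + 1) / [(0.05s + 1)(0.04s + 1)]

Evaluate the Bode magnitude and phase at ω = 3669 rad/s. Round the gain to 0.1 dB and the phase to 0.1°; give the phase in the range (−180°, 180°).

34.4 dB, -22.3°

At ω = 3669 rad/s:
zero (1 + j3669·0.002) = 1 + j7.338 → |·| ≈ 7.4058, ∠ ≈ 82.24°
zero (1 + j3669·0.001) = 1 + j3.669 → |·| ≈ 3.8028, ∠ ≈ 74.75°
pole (1 + j3669·0.05) = 1 + j183.45 → |·| ≈ 183.45, ∠ ≈ 89.69°
pole (1 + j3669·0.04) = 1 + j146.76 → |·| ≈ 146.76, ∠ ≈ 89.61°
|L| = 5e+04 · 7.4058 · 3.8028 / (183.45 · 146.76) ≈ 52.302
Gain = 20 log₁₀(52.302) ≈ 34.37 dB
∠L = (82.24° + 74.75°) − (89.69° + 89.61°) = -22.31°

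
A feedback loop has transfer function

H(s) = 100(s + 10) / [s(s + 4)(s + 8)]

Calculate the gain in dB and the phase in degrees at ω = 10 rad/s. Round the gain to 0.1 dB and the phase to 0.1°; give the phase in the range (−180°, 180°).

0.2 dB, -164.5°

At s = jω = j10:
zero (s+10): 10 + j10 → |·| = √(10²+10²) = √200 ≈ 14.142, ∠ = arctan(10/10) ≈ 45.00°
pole (s+4): 4 + j10 → |·| = √(4²+10²) = √116 ≈ 10.77, ∠ = arctan(10/4) ≈ 68.20°
pole (s+8): 8 + j10 → |·| = √(8²+10²) = √164 ≈ 12.806, ∠ = arctan(10/8) ≈ 51.34°
pole at origin: |s| = 10, ∠ = 90.00° (in denominator)
|H| = 100 · 14.142 / 1379.2 ≈ 1.0254
Gain = 20 log₁₀(1.0254) ≈ 0.22 dB
∠H = 45.00° − 209.54° = -164.54°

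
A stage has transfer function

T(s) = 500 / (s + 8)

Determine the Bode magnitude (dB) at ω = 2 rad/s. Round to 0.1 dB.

Substitute s = j2:
Numerator: 500 = 500 + j0
Denominator: (j2) + 8 = 8 + j2
|N| = √(500² + 0²) ≈ 500, ∠N ≈ 0.00°
|D| = √(8² + 2²) ≈ 8.2462, ∠D ≈ 14.04°
|T| = 500 / 8.2462 ≈ 60.634
Gain = 20 log₁₀(60.634) ≈ 35.65 dB

35.7 dB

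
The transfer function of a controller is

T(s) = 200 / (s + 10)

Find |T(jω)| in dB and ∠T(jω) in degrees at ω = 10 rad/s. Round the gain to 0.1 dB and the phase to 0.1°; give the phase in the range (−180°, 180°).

At s = jω = j10:
pole (s+10): 10 + j10 → |·| = √(10²+10²) = √200 ≈ 14.142, ∠ = arctan(10/10) ≈ 45.00°
|T| = 200 / 14.142 ≈ 14.142
Gain = 20 log₁₀(14.142) ≈ 23.01 dB
∠T = 0.00° − 45.00° = -45.00°

23.0 dB, -45.0°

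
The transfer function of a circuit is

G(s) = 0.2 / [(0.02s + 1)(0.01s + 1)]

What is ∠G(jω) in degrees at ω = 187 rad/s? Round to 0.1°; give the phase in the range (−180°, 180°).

-136.9°

At ω = 187 rad/s:
pole (1 + j187·0.02) = 1 + j3.74 → |·| ≈ 3.8714, ∠ ≈ 75.03°
pole (1 + j187·0.01) = 1 + j1.87 → |·| ≈ 2.1206, ∠ ≈ 61.86°
∠G = (0°) − (75.03° + 61.86°) = -136.89°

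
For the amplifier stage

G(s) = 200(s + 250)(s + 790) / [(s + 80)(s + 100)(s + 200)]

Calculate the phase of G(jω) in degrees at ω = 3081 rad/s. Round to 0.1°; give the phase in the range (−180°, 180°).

-102.0°

At s = jω = j3081:
zero (s+250): 250 + j3081 → |·| = √(250²+3081²) = √9555061 ≈ 3091.1, ∠ = arctan(3081/250) ≈ 85.36°
zero (s+790): 790 + j3081 → |·| = √(790²+3081²) = √10116661 ≈ 3180.7, ∠ = arctan(3081/790) ≈ 75.62°
pole (s+80): 80 + j3081 → |·| = √(80²+3081²) = √9498961 ≈ 3082, ∠ = arctan(3081/80) ≈ 88.51°
pole (s+100): 100 + j3081 → |·| = √(100²+3081²) = √9502561 ≈ 3082.6, ∠ = arctan(3081/100) ≈ 88.14°
pole (s+200): 200 + j3081 → |·| = √(200²+3081²) = √9532561 ≈ 3087.5, ∠ = arctan(3081/200) ≈ 86.29°
∠G = 160.98° − 262.94° = -101.96°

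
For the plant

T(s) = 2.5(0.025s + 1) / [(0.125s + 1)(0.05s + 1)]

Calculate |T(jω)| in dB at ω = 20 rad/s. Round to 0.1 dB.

At ω = 20 rad/s:
zero (1 + j20·0.025) = 1 + j0.5 → |·| ≈ 1.118, ∠ ≈ 26.57°
pole (1 + j20·0.125) = 1 + j2.5 → |·| ≈ 2.6926, ∠ ≈ 68.20°
pole (1 + j20·0.05) = 1 + j1 → |·| ≈ 1.4142, ∠ ≈ 45.00°
|T| = 2.5 · 1.118 / (2.6926 · 1.4142) ≈ 0.73401
Gain = 20 log₁₀(0.73401) ≈ -2.69 dB

-2.7 dB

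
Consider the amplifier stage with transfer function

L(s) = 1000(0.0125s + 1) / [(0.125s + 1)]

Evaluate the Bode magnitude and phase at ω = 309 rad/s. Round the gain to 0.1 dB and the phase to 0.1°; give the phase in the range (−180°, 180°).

At ω = 309 rad/s:
zero (1 + j309·0.0125) = 1 + j3.8625 → |·| ≈ 3.9899, ∠ ≈ 75.48°
pole (1 + j309·0.125) = 1 + j38.625 → |·| ≈ 38.638, ∠ ≈ 88.52°
|L| = 1000 · 3.9899 / (38.638) ≈ 103.26
Gain = 20 log₁₀(103.26) ≈ 40.28 dB
∠L = (75.48°) − (88.52°) = -13.04°

40.3 dB, -13.0°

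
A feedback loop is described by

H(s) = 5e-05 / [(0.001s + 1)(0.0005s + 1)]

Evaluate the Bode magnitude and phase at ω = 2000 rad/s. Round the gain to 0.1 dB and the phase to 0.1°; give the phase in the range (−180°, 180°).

-96.0 dB, -108.4°

At ω = 2000 rad/s:
pole (1 + j2000·0.001) = 1 + j2 → |·| ≈ 2.2361, ∠ ≈ 63.43°
pole (1 + j2000·0.0005) = 1 + j1 → |·| ≈ 1.4142, ∠ ≈ 45.00°
|H| = 5e-05 · 1 / (2.2361 · 1.4142) ≈ 1.5811e-05
Gain = 20 log₁₀(1.5811e-05) ≈ -96.02 dB
∠H = (0°) − (63.43° + 45.00°) = -108.43°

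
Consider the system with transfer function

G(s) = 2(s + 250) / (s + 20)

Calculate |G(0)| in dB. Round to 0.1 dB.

28.0 dB

G(0) = 2·250 / (20) = 25
20 log₁₀(25) ≈ 27.96 dB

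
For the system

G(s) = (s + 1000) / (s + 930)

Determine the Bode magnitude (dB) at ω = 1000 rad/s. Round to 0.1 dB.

0.3 dB

At s = jω = j1000:
zero (s+1000): 1000 + j1000 → |·| = √(1000²+1000²) = √2000000 ≈ 1414.2, ∠ = arctan(1000/1000) ≈ 45.00°
pole (s+930): 930 + j1000 → |·| = √(930²+1000²) = √1864900 ≈ 1365.6, ∠ = arctan(1000/930) ≈ 47.08°
|G| = 1 · 1414.2 / 1365.6 ≈ 1.0356
Gain = 20 log₁₀(1.0356) ≈ 0.30 dB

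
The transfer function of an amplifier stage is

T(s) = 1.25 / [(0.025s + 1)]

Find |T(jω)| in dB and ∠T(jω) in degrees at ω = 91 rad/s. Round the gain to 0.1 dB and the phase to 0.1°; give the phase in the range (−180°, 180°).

At ω = 91 rad/s:
pole (1 + j91·0.025) = 1 + j2.275 → |·| ≈ 2.4851, ∠ ≈ 66.27°
|T| = 1.25 · 1 / (2.4851) ≈ 0.503
Gain = 20 log₁₀(0.503) ≈ -5.97 dB
∠T = (0°) − (66.27°) = -66.27°

-6.0 dB, -66.3°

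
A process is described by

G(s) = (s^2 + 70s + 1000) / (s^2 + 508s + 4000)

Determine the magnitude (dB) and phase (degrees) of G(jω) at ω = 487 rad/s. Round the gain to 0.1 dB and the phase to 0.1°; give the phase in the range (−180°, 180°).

Substitute s = j487:
Numerator: (j487)^2 + 70(j487) + 1000 = -236169 + j34090
Denominator: (j487)^2 + 508(j487) + 4000 = -233169 + j247396
|N| = √(236169² + 34090²) ≈ 2.3862e+05, ∠N ≈ 171.79°
|D| = √(233169² + 247396²) ≈ 3.3996e+05, ∠D ≈ 133.30°
|G| = 2.3862e+05 / 3.3996e+05 ≈ 0.70191
Gain = 20 log₁₀(0.70191) ≈ -3.07 dB
∠G = 171.79° − 133.30° = 38.49°

-3.1 dB, 38.5°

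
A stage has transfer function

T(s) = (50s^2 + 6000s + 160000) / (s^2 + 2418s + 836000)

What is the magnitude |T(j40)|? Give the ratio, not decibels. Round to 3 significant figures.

0.301

Substitute s = j40:
Numerator: 50(j40)^2 + 6000(j40) + 160000 = 80000 + j240000
Denominator: (j40)^2 + 2418(j40) + 836000 = 834400 + j96720
|N| = √(80000² + 240000²) ≈ 2.5298e+05, ∠N ≈ 71.57°
|D| = √(834400² + 96720²) ≈ 8.3999e+05, ∠D ≈ 6.61°
|T| = 2.5298e+05 / 8.3999e+05 ≈ 0.30117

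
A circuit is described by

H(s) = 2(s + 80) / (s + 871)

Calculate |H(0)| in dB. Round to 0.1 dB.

-14.7 dB

H(0) = 2·80 / (871) ≈ 0.1837
20 log₁₀(0.1837) ≈ -14.72 dB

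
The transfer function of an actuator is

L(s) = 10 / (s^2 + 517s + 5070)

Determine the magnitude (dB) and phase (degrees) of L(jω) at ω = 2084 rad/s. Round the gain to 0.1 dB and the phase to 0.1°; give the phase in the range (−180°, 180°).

-113.0 dB, -166.1°

Substitute s = j2084:
Numerator: 10 = 10 + j0
Denominator: (j2084)^2 + 517(j2084) + 5070 = -4337986 + j1077428
|N| = √(10² + 0²) ≈ 10, ∠N ≈ 0.00°
|D| = √(4337986² + 1077428²) ≈ 4.4698e+06, ∠D ≈ 166.05°
|L| = 10 / 4.4698e+06 ≈ 2.2372e-06
Gain = 20 log₁₀(2.2372e-06) ≈ -113.01 dB
∠L = 0.00° − 166.05° = -166.05°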